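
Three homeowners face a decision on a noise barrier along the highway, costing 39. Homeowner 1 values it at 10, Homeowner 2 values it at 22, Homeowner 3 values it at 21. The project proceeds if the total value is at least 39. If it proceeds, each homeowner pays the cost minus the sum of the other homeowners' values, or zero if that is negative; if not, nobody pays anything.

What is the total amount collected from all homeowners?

Total value 53 ≥ cost 39, so it is built.
Homeowner 1: others sum to 43; max(0, 39 - 43) = 0.
Homeowner 2: others sum to 31; max(0, 39 - 31) = 8.
Homeowner 3: others sum to 32; max(0, 39 - 32) = 7.
Total collected = 0 + 8 + 7 = 15.

15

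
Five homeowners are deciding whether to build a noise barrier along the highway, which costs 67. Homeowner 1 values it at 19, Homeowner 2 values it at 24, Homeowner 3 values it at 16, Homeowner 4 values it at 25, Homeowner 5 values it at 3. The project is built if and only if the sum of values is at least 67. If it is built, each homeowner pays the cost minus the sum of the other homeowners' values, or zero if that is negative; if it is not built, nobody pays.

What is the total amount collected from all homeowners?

9

Total value 87 ≥ cost 67, so it is built.
Homeowner 1: others sum to 68; max(0, 67 - 68) = 0.
Homeowner 2: others sum to 63; max(0, 67 - 63) = 4.
Homeowner 3: others sum to 71; max(0, 67 - 71) = 0.
Homeowner 4: others sum to 62; max(0, 67 - 62) = 5.
Homeowner 5: others sum to 84; max(0, 67 - 84) = 0.
Total collected = 0 + 4 + 0 + 5 + 0 = 9.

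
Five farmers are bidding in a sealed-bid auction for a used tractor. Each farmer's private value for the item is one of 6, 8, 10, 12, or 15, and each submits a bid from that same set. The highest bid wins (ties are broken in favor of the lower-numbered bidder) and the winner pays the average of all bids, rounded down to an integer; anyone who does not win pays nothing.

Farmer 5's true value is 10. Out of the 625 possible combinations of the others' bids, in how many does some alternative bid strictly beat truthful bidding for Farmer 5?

Others bid (6, 6, 6, 10): truth gives 0; bid 12 gives 2 > 0. Violating.
Others bid (6, 6, 6, 12): truth gives 0; bid 15 gives 1 > 0. Violating.
Others bid (6, 6, 8, 10): truth gives 0; bid 12 gives 2 > 0. Violating.
Others bid (6, 6, 8, 12): truth gives 0; bid 15 gives 1 > 0. Violating.
Others bid (6, 6, 6, 6): truth gives 4; no alternative beats it.
Others bid (6, 6, 6, 8): truth gives 3; no alternative beats it.
(Checking all 625 profiles: 100 have a profitable deviation, 525 do not.)

100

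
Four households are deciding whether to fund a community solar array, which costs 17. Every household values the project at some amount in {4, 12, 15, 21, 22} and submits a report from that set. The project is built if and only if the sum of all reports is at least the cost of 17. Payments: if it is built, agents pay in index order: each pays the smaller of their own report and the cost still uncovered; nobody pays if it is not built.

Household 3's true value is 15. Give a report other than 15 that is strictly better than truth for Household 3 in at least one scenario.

Suppose Household 1 reports 4, Household 2 reports 4 and Household 4 reports 12.
Report 15: project built, pays 9, utility 15 - 9 = 6.
Report 4: project built, pays 4, utility 15 - 4 = 11.
So reporting 4 beats truth here (11 > 6).

4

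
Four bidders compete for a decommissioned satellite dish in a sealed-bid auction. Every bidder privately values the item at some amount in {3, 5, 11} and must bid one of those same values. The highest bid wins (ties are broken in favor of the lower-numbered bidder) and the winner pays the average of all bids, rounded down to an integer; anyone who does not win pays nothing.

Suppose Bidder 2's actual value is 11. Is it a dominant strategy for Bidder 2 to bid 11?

Consider the case where Bidder 1 bids 3, Bidder 3 bids 3 and Bidder 4 bids 3.
Truthful bid 11: wins, pays 5, utility 11 - 5 = 6.
Bid 5 instead: wins, pays 3, utility 11 - 3 = 8.
Since 8 > 6, bidding 5 is strictly better here, so truthful bidding is not dominant.

No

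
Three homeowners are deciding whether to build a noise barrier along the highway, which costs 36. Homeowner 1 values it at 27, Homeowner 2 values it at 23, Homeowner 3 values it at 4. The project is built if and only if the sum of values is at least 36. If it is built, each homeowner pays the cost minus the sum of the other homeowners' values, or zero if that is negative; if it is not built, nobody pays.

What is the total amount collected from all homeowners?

Total value 54 ≥ cost 36, so it is built.
Homeowner 1: others sum to 27; max(0, 36 - 27) = 9.
Homeowner 2: others sum to 31; max(0, 36 - 31) = 5.
Homeowner 3: others sum to 50; max(0, 36 - 50) = 0.
Total collected = 9 + 5 + 0 = 14.

14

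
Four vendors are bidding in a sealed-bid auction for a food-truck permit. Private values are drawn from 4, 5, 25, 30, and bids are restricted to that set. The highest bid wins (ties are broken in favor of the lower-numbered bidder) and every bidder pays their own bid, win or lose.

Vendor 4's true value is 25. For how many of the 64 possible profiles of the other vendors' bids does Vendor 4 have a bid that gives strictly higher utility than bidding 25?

57

Others bid (4, 4, 4): truth gives 0; bid 5 gives 20 > 0. Violating.
Others bid (4, 4, 25): truth gives -25; bid 4 gives -4 > -25. Violating.
Others bid (4, 4, 30): truth gives -25; bid 4 gives -4 > -25. Violating.
Others bid (4, 5, 25): truth gives -25; bid 4 gives -4 > -25. Violating.
Others bid (4, 4, 5): truth gives 0; no alternative beats it.
Others bid (4, 5, 4): truth gives 0; no alternative beats it.
(Checking all 64 profiles: 57 have a profitable deviation, 7 do not.)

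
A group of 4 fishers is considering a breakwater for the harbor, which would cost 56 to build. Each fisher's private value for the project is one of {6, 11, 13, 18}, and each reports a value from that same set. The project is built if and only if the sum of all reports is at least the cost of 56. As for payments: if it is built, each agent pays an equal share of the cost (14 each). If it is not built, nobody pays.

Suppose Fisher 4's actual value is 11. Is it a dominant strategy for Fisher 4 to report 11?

No

Consider the case where Fisher 1 reports 11, Fisher 2 reports 18 and Fisher 3 reports 18.
Truthful report 11: project built, pays 14, utility 11 - 14 = -3.
Report 6 instead: project not built, utility 0.
Since 0 > -3, reporting 6 is strictly better here, so truthful reporting is not dominant.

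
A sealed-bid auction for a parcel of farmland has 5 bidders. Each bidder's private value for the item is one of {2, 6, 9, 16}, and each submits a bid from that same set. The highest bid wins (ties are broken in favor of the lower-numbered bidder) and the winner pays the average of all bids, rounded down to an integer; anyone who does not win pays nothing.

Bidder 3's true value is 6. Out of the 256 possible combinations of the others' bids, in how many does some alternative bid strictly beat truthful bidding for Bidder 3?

19

Others bid (2, 2, 2, 9): truth gives 0; bid 9 gives 2 > 0. Violating.
Others bid (2, 2, 6, 9): truth gives 0; bid 9 gives 1 > 0. Violating.
Others bid (2, 2, 9, 2): truth gives 0; bid 9 gives 2 > 0. Violating.
Others bid (2, 2, 9, 6): truth gives 0; bid 9 gives 1 > 0. Violating.
Others bid (2, 2, 2, 2): truth gives 4; no alternative beats it.
Others bid (2, 2, 2, 6): truth gives 3; no alternative beats it.
(Checking all 256 profiles: 19 have a profitable deviation, 237 do not.)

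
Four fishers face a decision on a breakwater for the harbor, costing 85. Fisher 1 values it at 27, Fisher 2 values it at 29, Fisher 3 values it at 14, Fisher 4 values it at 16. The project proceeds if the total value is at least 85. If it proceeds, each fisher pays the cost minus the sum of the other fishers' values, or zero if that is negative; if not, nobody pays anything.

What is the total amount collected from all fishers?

Total value 86 ≥ cost 85, so it is built.
Fisher 1: others sum to 59; max(0, 85 - 59) = 26.
Fisher 2: others sum to 57; max(0, 85 - 57) = 28.
Fisher 3: others sum to 72; max(0, 85 - 72) = 13.
Fisher 4: others sum to 70; max(0, 85 - 70) = 15.
Total collected = 26 + 28 + 13 + 15 = 82.

82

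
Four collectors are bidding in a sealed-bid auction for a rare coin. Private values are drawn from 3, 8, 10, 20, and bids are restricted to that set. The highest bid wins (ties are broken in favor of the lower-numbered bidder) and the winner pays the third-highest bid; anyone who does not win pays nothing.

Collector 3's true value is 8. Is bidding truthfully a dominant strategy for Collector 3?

No

Consider the case where Collector 1 bids 3, Collector 2 bids 3 and Collector 4 bids 10.
Truthful bid 8: loses, pays 0, utility 0.
Bid 10 instead: wins, pays 3, utility 8 - 3 = 5.
Since 5 > 0, bidding 10 is strictly better here, so truthful bidding is not dominant.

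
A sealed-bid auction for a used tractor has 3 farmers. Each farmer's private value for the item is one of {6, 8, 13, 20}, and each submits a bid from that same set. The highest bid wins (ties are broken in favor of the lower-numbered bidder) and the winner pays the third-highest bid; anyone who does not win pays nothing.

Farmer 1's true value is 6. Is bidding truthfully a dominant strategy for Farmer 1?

Yes

Check each profile of the others' bids and compare truth against every alternative bid.
Others bid (8, 8): truth gives 0, best alternative gives -2.
Others bid (6, 6): truth gives 0, best alternative gives 0.
Others bid (6, 8): truth gives 0, best alternative gives 0.
Others bid (6, 13): truth gives 0, best alternative gives 0.
Others bid (6, 20): truth gives 0, best alternative gives 0.
Others bid (8, 6): truth gives 0, best alternative gives 0.
(Remaining 10 profiles checked similarly; truth is weakly best in each.)
In every case the truthful bid is at least as good as any alternative, so it is a dominant strategy.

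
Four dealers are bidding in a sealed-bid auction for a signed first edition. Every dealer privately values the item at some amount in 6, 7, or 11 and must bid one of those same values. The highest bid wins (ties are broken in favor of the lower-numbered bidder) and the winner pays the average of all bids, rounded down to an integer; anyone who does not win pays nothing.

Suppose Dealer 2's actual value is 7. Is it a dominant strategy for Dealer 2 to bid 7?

Yes

Check each profile of the others' bids and compare truth against every alternative bid.
Others bid (6, 6, 6): truth gives 1, best alternative gives 0.
Others bid (6, 6, 7): truth gives 1, best alternative gives 0.
Others bid (6, 7, 6): truth gives 1, best alternative gives 0.
Others bid (6, 7, 7): truth gives 1, best alternative gives 0.
Others bid (6, 6, 11): truth gives 0, best alternative gives 0.
Others bid (6, 7, 11): truth gives 0, best alternative gives 0.
(Remaining 21 profiles checked similarly; truth is weakly best in each.)
In every case the truthful bid is at least as good as any alternative, so it is a dominant strategy.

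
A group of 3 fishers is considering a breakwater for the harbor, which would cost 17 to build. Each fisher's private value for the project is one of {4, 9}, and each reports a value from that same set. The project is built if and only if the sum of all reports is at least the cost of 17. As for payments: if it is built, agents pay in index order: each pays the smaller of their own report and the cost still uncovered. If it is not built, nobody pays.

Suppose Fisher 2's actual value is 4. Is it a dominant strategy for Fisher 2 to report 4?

Yes

Check each profile of the others' reports and compare truth against every alternative report.
Others report (4, 4): truth gives 0, best alternative gives -5.
Others report (4, 9): truth gives 0, best alternative gives -5.
Others report (9, 4): truth gives 0, best alternative gives -4.
Others report (9, 9): truth gives 0, best alternative gives -4.
In every case the truthful report is at least as good as any alternative, so it is a dominant strategy.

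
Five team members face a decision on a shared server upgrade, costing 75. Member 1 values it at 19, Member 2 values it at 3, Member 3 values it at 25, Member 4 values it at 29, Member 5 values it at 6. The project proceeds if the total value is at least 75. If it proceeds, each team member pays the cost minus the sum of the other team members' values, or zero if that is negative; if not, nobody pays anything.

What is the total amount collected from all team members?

52

Total value 82 ≥ cost 75, so it is built.
Member 1: others sum to 63; max(0, 75 - 63) = 12.
Member 2: others sum to 79; max(0, 75 - 79) = 0.
Member 3: others sum to 57; max(0, 75 - 57) = 18.
Member 4: others sum to 53; max(0, 75 - 53) = 22.
Member 5: others sum to 76; max(0, 75 - 76) = 0.
Total collected = 12 + 0 + 18 + 22 + 0 = 52.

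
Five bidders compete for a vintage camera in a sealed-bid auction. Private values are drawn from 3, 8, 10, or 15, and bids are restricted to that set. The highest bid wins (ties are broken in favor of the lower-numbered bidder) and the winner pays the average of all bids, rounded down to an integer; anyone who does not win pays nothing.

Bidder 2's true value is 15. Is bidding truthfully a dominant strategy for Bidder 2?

Consider the case where Bidder 1 bids 3, Bidder 3 bids 3, Bidder 4 bids 3 and Bidder 5 bids 3.
Truthful bid 15: wins, pays 5, utility 15 - 5 = 10.
Bid 8 instead: wins, pays 4, utility 15 - 4 = 11.
Since 11 > 10, bidding 8 is strictly better here, so truthful bidding is not dominant.

No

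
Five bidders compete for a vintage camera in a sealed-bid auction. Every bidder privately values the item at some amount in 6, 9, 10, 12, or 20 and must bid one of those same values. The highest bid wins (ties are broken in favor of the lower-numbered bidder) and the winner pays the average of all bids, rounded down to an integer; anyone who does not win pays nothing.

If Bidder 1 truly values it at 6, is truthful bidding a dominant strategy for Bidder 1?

Yes

Check each profile of the others' bids and compare truth against every alternative bid.
Others bid (9, 9, 9, 9): truth gives 0, best alternative gives -3.
Others bid (6, 9, 9, 9): truth gives 0, best alternative gives -2.
Others bid (9, 6, 9, 9): truth gives 0, best alternative gives -2.
Others bid (9, 9, 6, 9): truth gives 0, best alternative gives -2.
Others bid (9, 9, 9, 6): truth gives 0, best alternative gives -2.
Others bid (6, 6, 6, 9): truth gives 0, best alternative gives -1.
(Remaining 619 profiles checked similarly; truth is weakly best in each.)
In every case the truthful bid is at least as good as any alternative, so it is a dominant strategy.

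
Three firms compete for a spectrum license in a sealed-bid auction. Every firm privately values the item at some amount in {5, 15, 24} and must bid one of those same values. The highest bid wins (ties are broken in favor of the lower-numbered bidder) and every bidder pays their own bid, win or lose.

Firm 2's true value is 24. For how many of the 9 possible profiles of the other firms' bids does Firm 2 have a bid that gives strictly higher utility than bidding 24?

Others bid (5, 5): truth gives 0; bid 15 gives 9 > 0. Violating.
Others bid (5, 15): truth gives 0; bid 15 gives 9 > 0. Violating.
Others bid (24, 5): truth gives -24; bid 5 gives -5 > -24. Violating.
Others bid (24, 15): truth gives -24; bid 5 gives -5 > -24. Violating.
Others bid (5, 24): truth gives 0; no alternative beats it.
Others bid (15, 5): truth gives 0; no alternative beats it.
(Checking all 9 profiles: 5 have a profitable deviation, 4 do not.)

5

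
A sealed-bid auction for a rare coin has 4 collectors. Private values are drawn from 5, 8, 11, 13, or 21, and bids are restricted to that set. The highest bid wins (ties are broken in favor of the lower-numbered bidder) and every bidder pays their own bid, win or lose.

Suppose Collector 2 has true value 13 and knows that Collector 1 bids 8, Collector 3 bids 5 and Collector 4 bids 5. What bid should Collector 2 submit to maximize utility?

Bid 5: loses but pays 5, utility -5.
Bid 8: loses but pays 8, utility -8.
Bid 11: wins, pays 11, utility 13 - 11 = 2.
Bid 13: wins, pays 13, utility 13 - 13 = 0.
Bid 21: wins, pays 21, utility 13 - 21 = -8.
The best choice is 11 with utility 2.

11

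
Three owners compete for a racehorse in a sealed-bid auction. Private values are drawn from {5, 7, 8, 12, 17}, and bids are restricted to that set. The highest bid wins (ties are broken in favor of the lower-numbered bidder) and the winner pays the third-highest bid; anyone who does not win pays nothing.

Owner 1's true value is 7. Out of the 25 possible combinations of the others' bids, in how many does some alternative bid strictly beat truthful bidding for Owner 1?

6

Others bid (5, 8): truth gives 0; bid 8 gives 2 > 0. Violating.
Others bid (5, 12): truth gives 0; bid 12 gives 2 > 0. Violating.
Others bid (5, 17): truth gives 0; bid 17 gives 2 > 0. Violating.
Others bid (8, 5): truth gives 0; bid 8 gives 2 > 0. Violating.
Others bid (5, 5): truth gives 2; no alternative beats it.
Others bid (5, 7): truth gives 2; no alternative beats it.
(Checking all 25 profiles: 6 have a profitable deviation, 19 do not.)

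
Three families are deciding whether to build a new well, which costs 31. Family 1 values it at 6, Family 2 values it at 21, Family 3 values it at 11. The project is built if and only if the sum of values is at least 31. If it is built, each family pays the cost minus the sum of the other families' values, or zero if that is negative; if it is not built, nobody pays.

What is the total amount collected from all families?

18

Total value 38 ≥ cost 31, so it is built.
Family 1: others sum to 32; max(0, 31 - 32) = 0.
Family 2: others sum to 17; max(0, 31 - 17) = 14.
Family 3: others sum to 27; max(0, 31 - 27) = 4.
Total collected = 0 + 14 + 4 = 18.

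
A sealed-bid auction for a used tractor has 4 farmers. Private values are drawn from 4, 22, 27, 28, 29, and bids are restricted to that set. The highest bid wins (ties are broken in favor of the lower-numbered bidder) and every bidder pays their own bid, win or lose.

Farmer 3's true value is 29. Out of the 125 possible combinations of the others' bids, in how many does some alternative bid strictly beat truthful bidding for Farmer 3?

Others bid (4, 4, 4): truth gives 0; bid 22 gives 7 > 0. Violating.
Others bid (4, 4, 22): truth gives 0; bid 22 gives 7 > 0. Violating.
Others bid (4, 4, 27): truth gives 0; bid 27 gives 2 > 0. Violating.
Others bid (4, 4, 28): truth gives 0; bid 28 gives 1 > 0. Violating.
Others bid (4, 4, 29): truth gives 0; no alternative beats it.
Others bid (4, 22, 29): truth gives 0; no alternative beats it.
(Checking all 125 profiles: 81 have a profitable deviation, 44 do not.)

81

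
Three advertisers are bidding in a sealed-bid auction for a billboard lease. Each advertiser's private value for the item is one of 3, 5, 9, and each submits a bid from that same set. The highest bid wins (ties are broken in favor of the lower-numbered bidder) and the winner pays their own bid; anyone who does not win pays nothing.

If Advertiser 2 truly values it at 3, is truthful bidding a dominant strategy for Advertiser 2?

Yes

Check each profile of the others' bids and compare truth against every alternative bid.
Others bid (3, 3): truth gives 0, best alternative gives -2.
Others bid (3, 5): truth gives 0, best alternative gives -2.
Others bid (3, 9): truth gives 0, best alternative gives 0.
Others bid (5, 3): truth gives 0, best alternative gives 0.
Others bid (5, 5): truth gives 0, best alternative gives 0.
Others bid (5, 9): truth gives 0, best alternative gives 0.
(Remaining 3 profiles checked similarly; truth is weakly best in each.)
In every case the truthful bid is at least as good as any alternative, so it is a dominant strategy.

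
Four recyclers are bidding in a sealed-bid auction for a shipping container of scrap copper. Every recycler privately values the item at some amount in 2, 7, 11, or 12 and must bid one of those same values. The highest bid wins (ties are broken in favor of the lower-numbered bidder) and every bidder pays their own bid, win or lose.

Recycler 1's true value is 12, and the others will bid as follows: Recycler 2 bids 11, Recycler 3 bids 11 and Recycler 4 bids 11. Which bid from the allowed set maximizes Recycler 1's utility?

Bid 2: loses but pays 2, utility -2.
Bid 7: loses but pays 7, utility -7.
Bid 11: wins, pays 11, utility 12 - 11 = 1.
Bid 12: wins, pays 12, utility 12 - 12 = 0.
The best choice is 11 with utility 1.

11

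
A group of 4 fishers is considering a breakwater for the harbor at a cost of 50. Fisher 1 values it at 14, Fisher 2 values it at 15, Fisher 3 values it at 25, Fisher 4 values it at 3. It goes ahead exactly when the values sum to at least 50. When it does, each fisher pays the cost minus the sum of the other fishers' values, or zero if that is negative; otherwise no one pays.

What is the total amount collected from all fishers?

33

Total value 57 ≥ cost 50, so it is built.
Fisher 1: others sum to 43; max(0, 50 - 43) = 7.
Fisher 2: others sum to 42; max(0, 50 - 42) = 8.
Fisher 3: others sum to 32; max(0, 50 - 32) = 18.
Fisher 4: others sum to 54; max(0, 50 - 54) = 0.
Total collected = 7 + 8 + 18 + 0 = 33.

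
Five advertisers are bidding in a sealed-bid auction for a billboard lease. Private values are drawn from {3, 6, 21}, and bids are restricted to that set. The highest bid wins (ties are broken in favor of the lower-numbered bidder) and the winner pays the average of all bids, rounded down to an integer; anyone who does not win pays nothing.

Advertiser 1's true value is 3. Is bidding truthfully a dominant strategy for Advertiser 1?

Yes

Check each profile of the others' bids and compare truth against every alternative bid.
Others bid (6, 6, 6, 6): truth gives 0, best alternative gives -3.
Others bid (3, 6, 6, 6): truth gives 0, best alternative gives -2.
Others bid (6, 3, 6, 6): truth gives 0, best alternative gives -2.
Others bid (6, 6, 3, 6): truth gives 0, best alternative gives -2.
Others bid (6, 6, 6, 3): truth gives 0, best alternative gives -2.
Others bid (3, 3, 3, 6): truth gives 0, best alternative gives -1.
(Remaining 75 profiles checked similarly; truth is weakly best in each.)
In every case the truthful bid is at least as good as any alternative, so it is a dominant strategy.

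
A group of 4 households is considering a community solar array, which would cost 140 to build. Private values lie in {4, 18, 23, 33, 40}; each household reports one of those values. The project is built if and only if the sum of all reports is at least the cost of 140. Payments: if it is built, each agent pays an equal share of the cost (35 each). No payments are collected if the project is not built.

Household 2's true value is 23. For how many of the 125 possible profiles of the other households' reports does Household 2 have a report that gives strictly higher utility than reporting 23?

1

Others report (40, 40, 40): truth gives -12; report 4 gives 0 > -12. Violating.
Others report (4, 4, 4): truth gives 0; no alternative beats it.
Others report (4, 4, 18): truth gives 0; no alternative beats it.
(Checking all 125 profiles: 1 has a profitable deviation, 124 do not.)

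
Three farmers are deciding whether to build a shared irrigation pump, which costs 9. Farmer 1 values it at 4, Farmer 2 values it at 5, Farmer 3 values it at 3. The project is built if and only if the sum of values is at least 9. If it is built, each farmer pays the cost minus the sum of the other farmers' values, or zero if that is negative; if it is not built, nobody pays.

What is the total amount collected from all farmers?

3

Total value 12 ≥ cost 9, so it is built.
Farmer 1: others sum to 8; max(0, 9 - 8) = 1.
Farmer 2: others sum to 7; max(0, 9 - 7) = 2.
Farmer 3: others sum to 9; max(0, 9 - 9) = 0.
Total collected = 1 + 2 + 0 = 3.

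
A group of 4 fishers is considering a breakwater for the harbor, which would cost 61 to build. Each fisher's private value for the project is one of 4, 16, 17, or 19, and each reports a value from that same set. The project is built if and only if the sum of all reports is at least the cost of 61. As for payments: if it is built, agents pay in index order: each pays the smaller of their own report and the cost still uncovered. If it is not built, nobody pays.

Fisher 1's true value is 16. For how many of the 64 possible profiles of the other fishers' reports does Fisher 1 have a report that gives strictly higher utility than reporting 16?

1

Others report (19, 19, 19): truth gives 0; report 4 gives 12 > 0. Violating.
Others report (4, 4, 4): truth gives 0; no alternative beats it.
Others report (4, 4, 16): truth gives 0; no alternative beats it.
(Checking all 64 profiles: 1 has a profitable deviation, 63 do not.)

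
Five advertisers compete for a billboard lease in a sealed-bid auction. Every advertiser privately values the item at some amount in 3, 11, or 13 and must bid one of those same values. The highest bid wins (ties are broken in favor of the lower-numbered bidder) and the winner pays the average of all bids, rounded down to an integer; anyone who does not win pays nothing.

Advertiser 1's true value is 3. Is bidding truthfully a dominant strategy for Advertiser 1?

Check each profile of the others' bids and compare truth against every alternative bid.
Others bid (11, 11, 11, 11): truth gives 0, best alternative gives -8.
Others bid (3, 11, 11, 11): truth gives 0, best alternative gives -6.
Others bid (11, 3, 11, 11): truth gives 0, best alternative gives -6.
Others bid (11, 11, 3, 11): truth gives 0, best alternative gives -6.
Others bid (11, 11, 11, 3): truth gives 0, best alternative gives -6.
Others bid (3, 3, 11, 11): truth gives 0, best alternative gives -4.
(Remaining 75 profiles checked similarly; truth is weakly best in each.)
In every case the truthful bid is at least as good as any alternative, so it is a dominant strategy.

Yes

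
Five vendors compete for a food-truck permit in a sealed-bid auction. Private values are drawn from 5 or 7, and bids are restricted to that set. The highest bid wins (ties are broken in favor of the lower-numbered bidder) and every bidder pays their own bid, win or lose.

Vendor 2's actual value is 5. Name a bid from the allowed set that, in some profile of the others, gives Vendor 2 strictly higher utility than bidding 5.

Suppose Vendor 1 bids 5, Vendor 3 bids 5, Vendor 4 bids 5 and Vendor 5 bids 5.
Bid 5: loses but pays 5, utility -5.
Bid 7: wins, pays 7, utility 5 - 7 = -2.
So bidding 7 beats truth here (-2 > -5).

7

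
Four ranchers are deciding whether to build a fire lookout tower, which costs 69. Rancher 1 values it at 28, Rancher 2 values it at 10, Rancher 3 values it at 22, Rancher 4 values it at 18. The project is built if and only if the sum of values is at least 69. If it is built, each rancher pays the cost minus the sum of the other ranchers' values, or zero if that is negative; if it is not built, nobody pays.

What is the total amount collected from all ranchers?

42

Total value 78 ≥ cost 69, so it is built.
Rancher 1: others sum to 50; max(0, 69 - 50) = 19.
Rancher 2: others sum to 68; max(0, 69 - 68) = 1.
Rancher 3: others sum to 56; max(0, 69 - 56) = 13.
Rancher 4: others sum to 60; max(0, 69 - 60) = 9.
Total collected = 19 + 1 + 13 + 9 = 42.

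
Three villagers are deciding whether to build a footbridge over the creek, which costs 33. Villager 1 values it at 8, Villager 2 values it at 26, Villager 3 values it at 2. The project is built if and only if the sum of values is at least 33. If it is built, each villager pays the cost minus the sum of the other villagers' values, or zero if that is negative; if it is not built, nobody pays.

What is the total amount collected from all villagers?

Total value 36 ≥ cost 33, so it is built.
Villager 1: others sum to 28; max(0, 33 - 28) = 5.
Villager 2: others sum to 10; max(0, 33 - 10) = 23.
Villager 3: others sum to 34; max(0, 33 - 34) = 0.
Total collected = 5 + 23 + 0 = 28.

28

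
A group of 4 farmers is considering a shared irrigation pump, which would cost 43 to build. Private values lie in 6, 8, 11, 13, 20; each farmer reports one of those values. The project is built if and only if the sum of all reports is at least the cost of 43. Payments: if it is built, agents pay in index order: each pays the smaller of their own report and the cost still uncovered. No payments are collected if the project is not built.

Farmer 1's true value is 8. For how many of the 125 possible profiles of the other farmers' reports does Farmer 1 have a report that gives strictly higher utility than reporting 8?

Others report (6, 11, 20): truth gives 0; report 6 gives 2 > 0. Violating.
Others report (6, 13, 20): truth gives 0; report 6 gives 2 > 0. Violating.
Others report (6, 20, 11): truth gives 0; report 6 gives 2 > 0. Violating.
Others report (6, 20, 13): truth gives 0; report 6 gives 2 > 0. Violating.
Others report (6, 6, 6): truth gives 0; no alternative beats it.
Others report (6, 6, 8): truth gives 0; no alternative beats it.
(Checking all 125 profiles: 53 have a profitable deviation, 72 do not.)

53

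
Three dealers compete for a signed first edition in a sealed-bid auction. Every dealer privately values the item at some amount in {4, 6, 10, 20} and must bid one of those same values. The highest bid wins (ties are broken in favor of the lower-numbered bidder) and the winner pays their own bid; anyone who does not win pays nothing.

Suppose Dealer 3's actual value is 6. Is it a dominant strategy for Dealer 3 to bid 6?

Yes

Check each profile of the others' bids and compare truth against every alternative bid.
Others bid (4, 4): truth gives 0, best alternative gives 0.
Others bid (4, 6): truth gives 0, best alternative gives 0.
Others bid (4, 10): truth gives 0, best alternative gives 0.
Others bid (4, 20): truth gives 0, best alternative gives 0.
Others bid (6, 4): truth gives 0, best alternative gives 0.
Others bid (6, 6): truth gives 0, best alternative gives 0.
(Remaining 10 profiles checked similarly; truth is weakly best in each.)
In every case the truthful bid is at least as good as any alternative, so it is a dominant strategy.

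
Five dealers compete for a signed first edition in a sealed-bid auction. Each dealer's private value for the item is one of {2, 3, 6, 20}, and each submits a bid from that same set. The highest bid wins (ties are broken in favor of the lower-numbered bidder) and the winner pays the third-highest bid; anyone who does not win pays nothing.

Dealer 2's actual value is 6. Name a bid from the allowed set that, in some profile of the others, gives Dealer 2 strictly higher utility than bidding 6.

Suppose Dealer 1 bids 2, Dealer 3 bids 2, Dealer 4 bids 2 and Dealer 5 bids 20.
Bid 6: loses, pays 0, utility 0.
Bid 20: wins, pays 2, utility 6 - 2 = 4.
So bidding 20 beats truth here (4 > 0).

20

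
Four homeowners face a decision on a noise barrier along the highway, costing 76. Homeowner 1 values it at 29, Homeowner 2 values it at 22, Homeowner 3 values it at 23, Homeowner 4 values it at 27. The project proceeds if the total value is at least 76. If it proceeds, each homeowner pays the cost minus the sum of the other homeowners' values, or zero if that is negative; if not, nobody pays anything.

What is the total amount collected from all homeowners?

Total value 101 ≥ cost 76, so it is built.
Homeowner 1: others sum to 72; max(0, 76 - 72) = 4.
Homeowner 2: others sum to 79; max(0, 76 - 79) = 0.
Homeowner 3: others sum to 78; max(0, 76 - 78) = 0.
Homeowner 4: others sum to 74; max(0, 76 - 74) = 2.
Total collected = 4 + 0 + 0 + 2 = 6.

6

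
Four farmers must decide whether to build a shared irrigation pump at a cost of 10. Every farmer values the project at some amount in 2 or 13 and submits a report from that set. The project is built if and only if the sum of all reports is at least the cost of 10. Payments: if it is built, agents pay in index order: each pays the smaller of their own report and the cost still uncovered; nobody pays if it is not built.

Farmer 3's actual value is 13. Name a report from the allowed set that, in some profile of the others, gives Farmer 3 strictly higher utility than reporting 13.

2

Suppose Farmer 1 reports 2, Farmer 2 reports 2 and Farmer 4 reports 13.
Report 13: project built, pays 6, utility 13 - 6 = 7.
Report 2: project built, pays 2, utility 13 - 2 = 11.
So reporting 2 beats truth here (11 > 7).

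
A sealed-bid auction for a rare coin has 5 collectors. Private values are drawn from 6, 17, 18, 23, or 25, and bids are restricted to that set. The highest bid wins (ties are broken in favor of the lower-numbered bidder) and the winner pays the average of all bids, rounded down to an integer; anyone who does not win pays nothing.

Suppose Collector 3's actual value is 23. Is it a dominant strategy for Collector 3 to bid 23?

Consider the case where Collector 1 bids 6, Collector 2 bids 6, Collector 4 bids 6 and Collector 5 bids 6.
Truthful bid 23: wins, pays 9, utility 23 - 9 = 14.
Bid 17 instead: wins, pays 8, utility 23 - 8 = 15.
Since 15 > 14, bidding 17 is strictly better here, so truthful bidding is not dominant.

No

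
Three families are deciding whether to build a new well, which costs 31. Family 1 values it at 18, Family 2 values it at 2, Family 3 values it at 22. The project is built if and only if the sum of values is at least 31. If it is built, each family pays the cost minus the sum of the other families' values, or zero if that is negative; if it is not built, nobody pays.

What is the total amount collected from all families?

Total value 42 ≥ cost 31, so it is built.
Family 1: others sum to 24; max(0, 31 - 24) = 7.
Family 2: others sum to 40; max(0, 31 - 40) = 0.
Family 3: others sum to 20; max(0, 31 - 20) = 11.
Total collected = 7 + 0 + 11 = 18.

18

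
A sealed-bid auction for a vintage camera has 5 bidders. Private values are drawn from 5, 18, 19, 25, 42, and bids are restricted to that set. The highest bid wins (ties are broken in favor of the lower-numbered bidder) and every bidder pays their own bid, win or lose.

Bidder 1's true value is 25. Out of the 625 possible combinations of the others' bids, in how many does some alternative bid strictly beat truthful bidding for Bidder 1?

450

Others bid (5, 5, 5, 5): truth gives 0; bid 5 gives 20 > 0. Violating.
Others bid (5, 5, 5, 18): truth gives 0; bid 18 gives 7 > 0. Violating.
Others bid (5, 5, 5, 19): truth gives 0; bid 19 gives 6 > 0. Violating.
Others bid (5, 5, 5, 42): truth gives -25; bid 5 gives -5 > -25. Violating.
Others bid (5, 5, 5, 25): truth gives 0; no alternative beats it.
Others bid (5, 5, 18, 25): truth gives 0; no alternative beats it.
(Checking all 625 profiles: 450 have a profitable deviation, 175 do not.)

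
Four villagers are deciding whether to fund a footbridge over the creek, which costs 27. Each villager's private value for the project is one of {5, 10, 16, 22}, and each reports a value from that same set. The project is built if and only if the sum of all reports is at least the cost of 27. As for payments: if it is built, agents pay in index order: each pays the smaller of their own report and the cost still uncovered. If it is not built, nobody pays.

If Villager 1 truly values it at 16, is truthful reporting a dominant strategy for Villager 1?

Consider the case where Villager 2 reports 5, Villager 3 reports 5 and Villager 4 reports 10.
Truthful report 16: project built, pays 16, utility 16 - 16 = 0.
Report 10 instead: project built, pays 10, utility 16 - 10 = 6.
Since 6 > 0, reporting 10 is strictly better here, so truthful reporting is not dominant.

No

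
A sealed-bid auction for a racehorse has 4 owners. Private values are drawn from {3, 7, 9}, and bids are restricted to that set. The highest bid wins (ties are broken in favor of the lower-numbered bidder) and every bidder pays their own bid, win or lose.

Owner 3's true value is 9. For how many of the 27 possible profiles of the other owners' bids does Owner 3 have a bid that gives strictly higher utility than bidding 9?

17

Others bid (3, 3, 3): truth gives 0; bid 7 gives 2 > 0. Violating.
Others bid (3, 3, 7): truth gives 0; bid 7 gives 2 > 0. Violating.
Others bid (3, 9, 3): truth gives -9; bid 3 gives -3 > -9. Violating.
Others bid (3, 9, 7): truth gives -9; bid 3 gives -3 > -9. Violating.
Others bid (3, 3, 9): truth gives 0; no alternative beats it.
Others bid (3, 7, 3): truth gives 0; no alternative beats it.
(Checking all 27 profiles: 17 have a profitable deviation, 10 do not.)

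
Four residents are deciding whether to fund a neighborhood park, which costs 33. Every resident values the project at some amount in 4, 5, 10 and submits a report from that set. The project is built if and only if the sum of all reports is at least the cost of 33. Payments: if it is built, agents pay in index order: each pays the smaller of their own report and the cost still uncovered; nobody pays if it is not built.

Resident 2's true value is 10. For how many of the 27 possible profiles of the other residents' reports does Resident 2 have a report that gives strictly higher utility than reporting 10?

Others report (10, 10, 10): truth gives 0; report 4 gives 6 > 0. Violating.
Others report (4, 4, 4): truth gives 0; no alternative beats it.
Others report (4, 4, 5): truth gives 0; no alternative beats it.
(Checking all 27 profiles: 1 has a profitable deviation, 26 do not.)

1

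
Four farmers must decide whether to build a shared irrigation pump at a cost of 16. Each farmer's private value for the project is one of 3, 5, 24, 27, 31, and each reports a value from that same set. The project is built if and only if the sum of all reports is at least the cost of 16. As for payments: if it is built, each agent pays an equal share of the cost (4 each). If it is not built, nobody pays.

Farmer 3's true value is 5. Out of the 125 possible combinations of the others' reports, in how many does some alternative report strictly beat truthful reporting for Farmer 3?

1

Others report (3, 3, 3): truth gives 0; report 24 gives 1 > 0. Violating.
Others report (3, 3, 5): truth gives 1; no alternative beats it.
Others report (3, 3, 24): truth gives 1; no alternative beats it.
(Checking all 125 profiles: 1 has a profitable deviation, 124 do not.)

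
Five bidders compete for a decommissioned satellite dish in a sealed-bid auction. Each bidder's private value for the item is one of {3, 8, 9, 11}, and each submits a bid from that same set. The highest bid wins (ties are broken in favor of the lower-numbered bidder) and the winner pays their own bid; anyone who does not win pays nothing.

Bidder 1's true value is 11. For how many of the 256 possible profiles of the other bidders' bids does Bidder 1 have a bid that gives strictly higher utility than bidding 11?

81

Others bid (3, 3, 3, 3): truth gives 0; bid 3 gives 8 > 0. Violating.
Others bid (3, 3, 3, 8): truth gives 0; bid 8 gives 3 > 0. Violating.
Others bid (3, 3, 3, 9): truth gives 0; bid 9 gives 2 > 0. Violating.
Others bid (3, 3, 8, 3): truth gives 0; bid 8 gives 3 > 0. Violating.
Others bid (3, 3, 3, 11): truth gives 0; no alternative beats it.
Others bid (3, 3, 8, 11): truth gives 0; no alternative beats it.
(Checking all 256 profiles: 81 have a profitable deviation, 175 do not.)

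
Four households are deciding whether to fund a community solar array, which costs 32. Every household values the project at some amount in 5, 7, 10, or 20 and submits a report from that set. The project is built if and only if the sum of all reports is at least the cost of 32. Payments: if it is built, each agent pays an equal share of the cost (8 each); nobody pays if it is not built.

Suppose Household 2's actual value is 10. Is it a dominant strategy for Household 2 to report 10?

No

Consider the case where Household 1 reports 5, Household 3 reports 5 and Household 4 reports 5.
Truthful report 10: project not built, utility 0.
Report 20 instead: project built, pays 8, utility 10 - 8 = 2.
Since 2 > 0, reporting 20 is strictly better here, so truthful reporting is not dominant.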